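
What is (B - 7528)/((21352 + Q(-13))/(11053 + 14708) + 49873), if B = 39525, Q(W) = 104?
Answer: 274758239/428266603 ≈ 0.64156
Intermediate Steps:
(B - 7528)/((21352 + Q(-13))/(11053 + 14708) + 49873) = (39525 - 7528)/((21352 + 104)/(11053 + 14708) + 49873) = 31997/(21456/25761 + 49873) = 31997/(21456*(1/25761) + 49873) = 31997/(7152/8587 + 49873) = 31997/(428266603/8587) = 31997*(8587/428266603) = 274758239/428266603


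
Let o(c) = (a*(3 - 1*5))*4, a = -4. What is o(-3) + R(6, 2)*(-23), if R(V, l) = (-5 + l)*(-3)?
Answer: -175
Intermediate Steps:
R(V, l) = 15 - 3*l
o(c) = 32 (o(c) = -4*(3 - 1*5)*4 = -4*(3 - 5)*4 = -4*(-2)*4 = 8*4 = 32)
o(-3) + R(6, 2)*(-23) = 32 + (15 - 3*2)*(-23) = 32 + (15 - 6)*(-23) = 32 + 9*(-23) = 32 - 207 = -175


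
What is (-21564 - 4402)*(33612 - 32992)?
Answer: -16098920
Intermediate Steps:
(-21564 - 4402)*(33612 - 32992) = -25966*620 = -16098920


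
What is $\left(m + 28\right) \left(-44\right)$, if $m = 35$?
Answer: $-2772$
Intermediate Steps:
$\left(m + 28\right) \left(-44\right) = \left(35 + 28\right) \left(-44\right) = 63 \left(-44\right) = -2772$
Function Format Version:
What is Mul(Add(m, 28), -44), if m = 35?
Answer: -2772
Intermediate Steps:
Mul(Add(m, 28), -44) = Mul(Add(35, 28), -44) = Mul(63, -44) = -2772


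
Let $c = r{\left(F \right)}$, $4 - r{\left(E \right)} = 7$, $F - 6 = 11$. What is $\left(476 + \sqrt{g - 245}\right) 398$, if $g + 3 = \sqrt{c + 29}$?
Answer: $189448 + 398 \sqrt{-248 + \sqrt{26}} \approx 1.8945 \cdot 10^{5} + 6202.9 i$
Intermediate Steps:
$F = 17$ ($F = 6 + 11 = 17$)
$r{\left(E \right)} = -3$ ($r{\left(E \right)} = 4 - 7 = -3$)
$c = -3$
$g = -3 + \sqrt{26}$ ($g = -3 + \sqrt{-3 + 29} = -3 + \sqrt{26} \approx 2.099$)
$\left(476 + \sqrt{g - 245}\right) 398 = \left(476 + \sqrt{\left(-3 + \sqrt{26}\right) - 245}\right) 398 = \left(476 + \sqrt{-248 + \sqrt{26}}\right) 398 = 189448 + 398 \sqrt{-248 + \sqrt{26}}$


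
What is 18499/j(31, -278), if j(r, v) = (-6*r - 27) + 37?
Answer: -18499/176 ≈ -105.11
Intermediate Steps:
j(r, v) = 10 - 6*r (j(r, v) = (-27 - 6*r) + 37 = 10 - 6*r)
18499/j(31, -278) = 18499/(10 - 6*31) = 18499/(10 - 186) = 18499/(-176) = 18499*(-1/176) = -18499/176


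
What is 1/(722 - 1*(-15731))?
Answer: 1/16453 ≈ 6.0779e-5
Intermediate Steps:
1/(722 - 1*(-15731)) = 1/(722 + 15731) = 1/16453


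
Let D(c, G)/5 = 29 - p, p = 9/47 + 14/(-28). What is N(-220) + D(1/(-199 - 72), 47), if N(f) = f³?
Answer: -1000898225/94 ≈ -1.0648e+7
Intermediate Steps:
p = -29/94 (p = 9*(1/47) + 14*(-1/28) = 9/47 - ½ = -29/94 ≈ -0.30851)
D(c, G) = 13775/94 (D(c, G) = 5*(29 - 1*(-29/94)) = 5*(29 + 29/94) = 5*(2755/94) = 13775/94)
N(-220) + D(1/(-199 - 72), 47) = (-220)³ + 13775/94 = -10648000 + 13775/94 = -1000898225/94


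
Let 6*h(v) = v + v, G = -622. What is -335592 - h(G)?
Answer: -1006154/3 ≈ -3.3538e+5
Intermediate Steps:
h(v) = v/3 (h(v) = (v + v)/6 = (2*v)/6 = v/3)
-335592 - h(G) = -335592 - (-622)/3 = -335592 - 1*(-622/3) = -335592 + 622/3 = -1006154/3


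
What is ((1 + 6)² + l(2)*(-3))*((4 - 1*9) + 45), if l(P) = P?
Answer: 1720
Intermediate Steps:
((1 + 6)² + l(2)*(-3))*((4 - 1*9) + 45) = ((1 + 6)² + 2*(-3))*((4 - 1*9) + 45) = (7² - 6)*((4 - 9) + 45) = (49 - 6)*(-5 + 45) = 43*40 = 1720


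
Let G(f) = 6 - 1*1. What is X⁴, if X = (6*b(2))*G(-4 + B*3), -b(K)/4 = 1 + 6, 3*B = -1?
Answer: 497871360000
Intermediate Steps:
B = -⅓ (B = (⅓)*(-1) = -⅓ ≈ -0.33333)
G(f) = 5 (G(f) = 6 - 1 = 5)
b(K) = -28 (b(K) = -4*(1 + 6) = -4*7 = -28)
X = -840 (X = (6*(-28))*5 = -168*5 = -840)
X⁴ = (-840)⁴ = 497871360000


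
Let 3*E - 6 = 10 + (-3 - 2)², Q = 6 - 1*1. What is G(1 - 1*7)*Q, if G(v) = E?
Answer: 205/3 ≈ 68.333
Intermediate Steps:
Q = 5 (Q = 6 - 1 = 5)
E = 41/3 (E = 2 + (10 + (-3 - 2)²)/3 = 2 + (10 + (-5)²)/3 = 2 + (10 + 25)/3 = 2 + (⅓)*35 = 2 + 35/3 = 41/3 ≈ 13.667)
G(v) = 41/3
G(1 - 1*7)*Q = (41/3)*5 = 205/3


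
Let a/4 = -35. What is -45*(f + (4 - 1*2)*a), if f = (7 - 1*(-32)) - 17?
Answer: 11610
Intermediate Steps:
a = -140 (a = 4*(-35) = -140)
f = 22 (f = (7 + 32) - 17 = 39 - 17 = 22)
-45*(f + (4 - 1*2)*a) = -45*(22 + (4 - 1*2)*(-140)) = -45*(22 + (4 - 2)*(-140)) = -45*(22 + 2*(-140)) = -45*(22 - 280) = -45*(-258) = 11610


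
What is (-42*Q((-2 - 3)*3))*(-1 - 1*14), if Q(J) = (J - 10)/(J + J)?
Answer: 525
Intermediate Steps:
Q(J) = (-10 + J)/(2*J) (Q(J) = (-10 + J)/((2*J)) = (-10 + J)*(1/(2*J)) = (-10 + J)/(2*J))
(-42*Q((-2 - 3)*3))*(-1 - 1*14) = (-21*(-10 + (-2 - 3)*3)/((-2 - 3)*3))*(-1 - 1*14) = (-21*(-10 - 5*3)/((-5*3)))*(-1 - 14) = -21*(-10 - 15)/(-15)*(-15) = -21*(-1)*(-25)/15*(-15) = -42*5/6*(-15) = -35*(-15) = 525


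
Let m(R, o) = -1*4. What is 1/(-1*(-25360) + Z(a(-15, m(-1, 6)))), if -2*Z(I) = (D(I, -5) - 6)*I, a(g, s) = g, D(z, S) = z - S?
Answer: 1/25240 ≈ 3.9620e-5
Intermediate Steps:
m(R, o) = -4
Z(I) = -I*(-1 + I)/2 (Z(I) = -((I - 1*(-5)) - 6)*I/2 = -((I + 5) - 6)*I/2 = -((5 + I) - 6)*I/2 = -(-1 + I)*I/2 = -I*(-1 + I)/2)
1/(-1*(-25360) + Z(a(-15, m(-1, 6)))) = 1/(-1*(-25360) + (1/2)*(-15)*(1 - 1*(-15))) = 1/(25360 + (1/2)*(-15)*(1 + 15)) = 1/(25360 + (1/2)*(-15)*16) = 1/(25360 - 120) = 1/25240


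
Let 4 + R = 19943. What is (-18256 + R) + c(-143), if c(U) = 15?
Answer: 1698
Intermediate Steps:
R = 19939 (R = -4 + 19943 = 19939)
(-18256 + R) + c(-143) = (-18256 + 19939) + 15 = 1683 + 15 = 1698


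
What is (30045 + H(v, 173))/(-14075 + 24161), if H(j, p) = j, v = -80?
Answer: 29965/10086 ≈ 2.9710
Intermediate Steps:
(30045 + H(v, 173))/(-14075 + 24161) = (30045 - 80)/(-14075 + 24161) = 29965/10086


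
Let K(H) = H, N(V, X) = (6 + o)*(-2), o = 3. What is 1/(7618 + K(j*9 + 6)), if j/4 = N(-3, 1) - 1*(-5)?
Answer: 1/7156 ≈ 0.00013974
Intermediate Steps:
N(V, X) = -18 (N(V, X) = (6 + 3)*(-2) = 9*(-2) = -18)
j = -52 (j = 4*(-18 - 1*(-5)) = 4*(-18 + 5) = 4*(-13) = -52)
1/(7618 + K(j*9 + 6)) = 1/(7618 + (-52*9 + 6)) = 1/(7618 + (-468 + 6)) = 1/(7618 - 462) = 1/7156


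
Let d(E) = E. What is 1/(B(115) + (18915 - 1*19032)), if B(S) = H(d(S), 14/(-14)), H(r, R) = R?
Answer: -1/118 ≈ -0.0084746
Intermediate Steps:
B(S) = -1 (B(S) = 14/(-14) = 14*(-1/14) = -1)
1/(B(115) + (18915 - 1*19032)) = 1/(-1 + (18915 - 1*19032)) = 1/(-1 + (18915 - 19032)) = 1/(-1 - 117) = 1/(-118) = -1/118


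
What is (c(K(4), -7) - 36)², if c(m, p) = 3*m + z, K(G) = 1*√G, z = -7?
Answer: 1369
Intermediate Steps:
K(G) = √G
c(m, p) = -7 + 3*m (c(m, p) = 3*m - 7 = -7 + 3*m)
(c(K(4), -7) - 36)² = ((-7 + 3*√4) - 36)² = ((-7 + 3*2) - 36)² = ((-7 + 6) - 36)² = (-1 - 36)² = (-37)² = 1369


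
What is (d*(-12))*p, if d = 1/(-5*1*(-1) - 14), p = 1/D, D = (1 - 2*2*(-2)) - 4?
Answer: 4/15 ≈ 0.26667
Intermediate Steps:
D = 5 (D = (1 - 4*(-2)) - 4 = (1 + 8) - 4 = 9 - 4 = 5)
p = ⅕ (p = 1/5 = ⅕ ≈ 0.20000)
d = -⅑ (d = 1/(-5*(-1) - 14) = 1/(5 - 14) = 1/(-9) = -⅑ ≈ -0.11111)
(d*(-12))*p = -⅑*(-12)*(⅕) = (4/3)*(⅕) = 4/15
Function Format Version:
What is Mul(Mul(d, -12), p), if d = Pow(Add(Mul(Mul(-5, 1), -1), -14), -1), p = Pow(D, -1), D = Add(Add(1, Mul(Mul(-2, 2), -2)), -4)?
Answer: Rational(4, 15) ≈ 0.26667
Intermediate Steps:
D = 5 (D = Add(Add(1, Mul(-4, -2)), -4) = Add(Add(1, 8), -4) = Add(9, -4) = 5)
p = Rational(1, 5) (p = Pow(5, -1) = Rational(1, 5) ≈ 0.20000)
d = Rational(-1, 9) (d = Pow(Add(Mul(-5, -1), -14), -1) = Pow(Add(5, -14), -1) = Pow(-9, -1) = Rational(-1, 9) ≈ -0.11111)
Mul(Mul(d, -12), p) = Mul(Mul(Rational(-1, 9), -12), Rational(1, 5)) = Mul(Rational(4, 3), Rational(1, 5)) = Rational(4, 15)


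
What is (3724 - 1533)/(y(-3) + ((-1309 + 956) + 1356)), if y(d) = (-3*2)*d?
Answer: 2191/1021 ≈ 2.1459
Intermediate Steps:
y(d) = -6*d
(3724 - 1533)/(y(-3) + ((-1309 + 956) + 1356)) = (3724 - 1533)/(-6*(-3) + ((-1309 + 956) + 1356)) = 2191/(18 + (-353 + 1356)) = 2191/(18 + 1003) = 2191/1021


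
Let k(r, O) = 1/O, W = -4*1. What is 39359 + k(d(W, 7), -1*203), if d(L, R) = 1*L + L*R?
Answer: 7989876/203 ≈ 39359.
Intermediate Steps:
W = -4
d(L, R) = L + L*R
39359 + k(d(W, 7), -1*203) = 39359 + 1/(-1*203) = 39359 + 1/(-203) = 39359 - 1/203 = 7989876/203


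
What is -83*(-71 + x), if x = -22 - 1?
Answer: 7802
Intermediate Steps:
x = -23
-83*(-71 + x) = -83*(-71 - 23) = -83*(-94) = 7802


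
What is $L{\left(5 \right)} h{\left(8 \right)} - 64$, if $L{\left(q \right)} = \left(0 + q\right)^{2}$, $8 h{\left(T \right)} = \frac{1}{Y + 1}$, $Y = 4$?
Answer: $- \frac{507}{8} \approx -63.375$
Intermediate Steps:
$h{\left(T \right)} = \frac{1}{40}$ ($h{\left(T \right)} = \frac{1}{8 \left(4 + 1\right)} = \frac{1}{8 \cdot 5} = \frac{1}{8} \cdot \frac{1}{5} = \frac{1}{40}$)
$L{\left(q \right)} = q^{2}$
$L{\left(5 \right)} h{\left(8 \right)} - 64 = 5^{2} \cdot \frac{1}{40} - 64 = 25 \cdot \frac{1}{40} - 64 = \frac{5}{8} - 64 = - \frac{507}{8}$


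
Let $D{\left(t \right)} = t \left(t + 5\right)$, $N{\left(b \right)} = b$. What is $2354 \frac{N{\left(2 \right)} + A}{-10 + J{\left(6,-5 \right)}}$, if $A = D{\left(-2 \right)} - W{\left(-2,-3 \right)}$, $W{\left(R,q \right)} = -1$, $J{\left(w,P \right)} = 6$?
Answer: $\frac{3531}{2} \approx 1765.5$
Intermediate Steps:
$D{\left(t \right)} = t \left(5 + t\right)$
$A = -5$ ($A = - 2 \left(5 - 2\right) - -1 = \left(-2\right) 3 + 1 = -6 + 1 = -5$)
$2354 \frac{N{\left(2 \right)} + A}{-10 + J{\left(6,-5 \right)}} = 2354 \frac{2 - 5}{-10 + 6} = 2354 \left(- \frac{3}{-4}\right) = 2354 \left(\left(-3\right) \left(- \frac{1}{4}\right)\right) = 2354 \cdot \frac{3}{4} = \frac{3531}{2}$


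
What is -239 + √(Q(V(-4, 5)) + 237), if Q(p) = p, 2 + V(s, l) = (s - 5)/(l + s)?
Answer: -239 + √226 ≈ -223.97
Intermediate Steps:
V(s, l) = -2 + (-5 + s)/(l + s) (V(s, l) = -2 + (s - 5)/(l + s) = -2 + (-5 + s)/(l + s))
-239 + √(Q(V(-4, 5)) + 237) = -239 + √((-5 - 1*(-4) - 2*5)/(5 - 4) + 237) = -239 + √((-5 + 4 - 10)/1 + 237) = -239 + √(1*(-11) + 237) = -239 + √(-11 + 237) = -239 + √226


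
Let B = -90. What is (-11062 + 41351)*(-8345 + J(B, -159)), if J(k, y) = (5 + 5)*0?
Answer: -252761705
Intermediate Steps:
J(k, y) = 0 (J(k, y) = 10*0 = 0)
(-11062 + 41351)*(-8345 + J(B, -159)) = (-11062 + 41351)*(-8345 + 0) = 30289*(-8345) = -252761705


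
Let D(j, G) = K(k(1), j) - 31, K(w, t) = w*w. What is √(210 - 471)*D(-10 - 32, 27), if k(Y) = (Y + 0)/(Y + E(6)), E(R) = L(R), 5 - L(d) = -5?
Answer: -11250*I*√29/121 ≈ -500.69*I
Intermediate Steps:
L(d) = 10 (L(d) = 5 - 1*(-5) = 5 + 5 = 10)
E(R) = 10
k(Y) = Y/(10 + Y) (k(Y) = (Y + 0)/(Y + 10) = Y/(10 + Y))
K(w, t) = w²
D(j, G) = -3750/121 (D(j, G) = (1/(10 + 1))² - 31 = (1/11)² - 31 = 1/121 - 31 = -3750/121)
√(210 - 471)*D(-10 - 32, 27) = √(210 - 471)*(-3750/121) = √(-261)*(-3750/121) = (3*I*√29)*(-3750/121) = -11250*I*√29/121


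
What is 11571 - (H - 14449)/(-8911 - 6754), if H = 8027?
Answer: 13942561/1205 ≈ 11571.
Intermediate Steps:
11571 - (H - 14449)/(-8911 - 6754) = 11571 - (8027 - 14449)/(-8911 - 6754) = 11571 - (-6422)/(-15665) = 11571 - (-6422)*(-1)/15665 = 11571 - 1*494/1205 = 11571 - 494/1205 = 13942561/1205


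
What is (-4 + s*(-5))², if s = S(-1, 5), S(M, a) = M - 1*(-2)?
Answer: 81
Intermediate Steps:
S(M, a) = 2 + M (S(M, a) = M + 2 = 2 + M)
s = 1 (s = 2 - 1 = 1)
(-4 + s*(-5))² = (-4 + 1*(-5))² = (-4 - 5)² = (-9)² = 81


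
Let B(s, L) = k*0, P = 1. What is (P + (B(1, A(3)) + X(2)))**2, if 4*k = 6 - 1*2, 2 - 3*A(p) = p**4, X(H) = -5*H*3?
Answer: 841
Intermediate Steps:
X(H) = -15*H
A(p) = 2/3 - p**4/3
k = 1 (k = (6 - 1*2)/4 = (6 - 2)/4 = (1/4)*4 = 1)
B(s, L) = 0 (B(s, L) = 1*0 = 0)
(P + (B(1, A(3)) + X(2)))**2 = (1 + (0 - 15*2))**2 = (1 + (0 - 30))**2 = (1 - 30)**2 = (-29)**2 = 841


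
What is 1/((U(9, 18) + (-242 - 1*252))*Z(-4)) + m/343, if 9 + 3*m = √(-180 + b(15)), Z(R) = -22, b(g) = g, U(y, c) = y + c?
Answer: -30479/3523982 + I*√165/1029 ≈ -0.008649 + 0.012483*I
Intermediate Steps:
U(y, c) = c + y
m = -3 + I*√165/3 (m = -3 + √(-180 + 15)/3 = -3 + √(-165)/3 = -3 + (I*√165)/3 = -3 + I*√165/3 ≈ -3.0 + 4.2817*I)
1/((U(9, 18) + (-242 - 1*252))*Z(-4)) + m/343 = 1/(((18 + 9) + (-242 - 1*252))*(-22)) + (-3 + I*√165/3)/343 = -1/22/(27 + (-242 - 252)) + (-3 + I*√165/3)*(1/343) = -1/22/(27 - 494) + (-3/343 + I*√165/1029) = -1/22/(-467) + (-3/343 + I*√165/1029) = -1/467*(-1/22) + (-3/343 + I*√165/1029) = 1/10274 + (-3/343 + I*√165/1029) = -30479/3523982 + I*√165/1029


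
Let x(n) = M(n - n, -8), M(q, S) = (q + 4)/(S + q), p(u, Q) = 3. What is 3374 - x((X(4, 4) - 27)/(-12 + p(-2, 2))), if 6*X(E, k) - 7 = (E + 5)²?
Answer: 6749/2 ≈ 3374.5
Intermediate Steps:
M(q, S) = (4 + q)/(S + q)
X(E, k) = 7/6 + (5 + E)²/6 (X(E, k) = 7/6 + (E + 5)²/6 = 7/6 + (5 + E)²/6)
x(n) = -½ (x(n) = (4 + (n - n))/(-8 + (n - n)) = (4 + 0)/(-8 + 0) = 4/(-8) = -⅛*4 = -½)
3374 - x((X(4, 4) - 27)/(-12 + p(-2, 2))) = 3374 - 1*(-½) = 3374 + ½ = 6749/2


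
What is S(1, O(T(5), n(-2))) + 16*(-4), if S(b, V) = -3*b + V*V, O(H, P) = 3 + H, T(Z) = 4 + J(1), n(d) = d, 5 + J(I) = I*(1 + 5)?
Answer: -3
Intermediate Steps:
J(I) = -5 + 6*I (J(I) = -5 + I*(1 + 5) = -5 + I*6 = -5 + 6*I)
T(Z) = 5 (T(Z) = 4 + (-5 + 6*1) = 4 + (-5 + 6) = 4 + 1 = 5)
S(b, V) = V² - 3*b (S(b, V) = -3*b + V² = V² - 3*b)
S(1, O(T(5), n(-2))) + 16*(-4) = ((3 + 5)² - 3*1) + 16*(-4) = (8² - 3) - 64 = (64 - 3) - 64 = 61 - 64 = -3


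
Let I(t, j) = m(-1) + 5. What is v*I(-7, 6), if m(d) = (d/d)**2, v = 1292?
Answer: 7752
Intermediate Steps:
m(d) = 1 (m(d) = 1**2 = 1)
I(t, j) = 6 (I(t, j) = 1 + 5 = 6)
v*I(-7, 6) = 1292*6 = 7752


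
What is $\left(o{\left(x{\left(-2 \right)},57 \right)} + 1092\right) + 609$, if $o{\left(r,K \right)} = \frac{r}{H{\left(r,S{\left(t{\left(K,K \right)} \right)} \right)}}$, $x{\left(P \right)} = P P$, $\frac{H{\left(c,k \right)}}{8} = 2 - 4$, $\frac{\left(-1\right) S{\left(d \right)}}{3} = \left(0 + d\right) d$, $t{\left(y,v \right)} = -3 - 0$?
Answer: $\frac{6803}{4} \approx 1700.8$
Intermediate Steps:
$t{\left(y,v \right)} = -3$ ($t{\left(y,v \right)} = -3 + 0 = -3$)
$S{\left(d \right)} = - 3 d^{2}$ ($S{\left(d \right)} = - 3 \left(0 + d\right) d = - 3 d d = - 3 d^{2}$)
$H{\left(c,k \right)} = -16$ ($H{\left(c,k \right)} = 8 \left(2 - 4\right) = 8 \left(-2\right) = -16$)
$x{\left(P \right)} = P^{2}$
$o{\left(r,K \right)} = - \frac{r}{16}$ ($o{\left(r,K \right)} = \frac{r}{-16} = r \left(- \frac{1}{16}\right) = - \frac{r}{16}$)
$\left(o{\left(x{\left(-2 \right)},57 \right)} + 1092\right) + 609 = \left(- \frac{\left(-2\right)^{2}}{16} + 1092\right) + 609 = \left(\left(- \frac{1}{16}\right) 4 + 1092\right) + 609 = \left(- \frac{1}{4} + 1092\right) + 609 = \frac{4367}{4} + 609 = \frac{6803}{4}$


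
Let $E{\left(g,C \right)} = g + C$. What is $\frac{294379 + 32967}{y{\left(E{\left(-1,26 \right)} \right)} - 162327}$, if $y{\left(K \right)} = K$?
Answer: $- \frac{163673}{81151} \approx -2.0169$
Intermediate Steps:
$E{\left(g,C \right)} = C + g$
$\frac{294379 + 32967}{y{\left(E{\left(-1,26 \right)} \right)} - 162327} = \frac{294379 + 32967}{\left(26 - 1\right) - 162327} = \frac{327346}{25 - 162327} = \frac{327346}{-162302} = 327346 \left(- \frac{1}{162302}\right) = - \frac{163673}{81151}$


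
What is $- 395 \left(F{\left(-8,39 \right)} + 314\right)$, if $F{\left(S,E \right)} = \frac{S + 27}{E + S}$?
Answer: $- \frac{3852435}{31} \approx -1.2427 \cdot 10^{5}$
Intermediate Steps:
$F{\left(S,E \right)} = \frac{27 + S}{E + S}$
$- 395 \left(F{\left(-8,39 \right)} + 314\right) = - 395 \left(\frac{27 - 8}{39 - 8} + 314\right) = - 395 \left(\frac{1}{31} \cdot 19 + 314\right) = - 395 \left(\frac{19}{31} + 314\right) = \left(-395\right) \frac{9753}{31} = - \frac{3852435}{31}$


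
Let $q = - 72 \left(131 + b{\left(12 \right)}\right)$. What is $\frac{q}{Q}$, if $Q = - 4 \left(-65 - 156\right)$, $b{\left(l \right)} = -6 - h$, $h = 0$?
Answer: $- \frac{2250}{221} \approx -10.181$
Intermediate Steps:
$b{\left(l \right)} = -6$ ($b{\left(l \right)} = -6 - 0 = -6 + 0 = -6$)
$Q = 884$ ($Q = \left(-4\right) \left(-221\right) = 884$)
$q = -9000$ ($q = - 72 \left(131 - 6\right) = \left(-72\right) 125 = -9000$)
$\frac{q}{Q} = - \frac{9000}{884} = \left(-9000\right) \frac{1}{884} = - \frac{2250}{221}$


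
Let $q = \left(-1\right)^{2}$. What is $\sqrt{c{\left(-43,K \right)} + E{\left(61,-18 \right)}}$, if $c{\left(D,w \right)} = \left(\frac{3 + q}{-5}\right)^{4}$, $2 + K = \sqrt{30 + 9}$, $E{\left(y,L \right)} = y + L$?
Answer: $\frac{\sqrt{27131}}{25} \approx 6.5886$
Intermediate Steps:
$E{\left(y,L \right)} = L + y$
$q = 1$
$K = -2 + \sqrt{39}$ ($K = -2 + \sqrt{30 + 9} = -2 + \sqrt{39} \approx 4.245$)
$c{\left(D,w \right)} = \frac{256}{625}$ ($c{\left(D,w \right)} = \left(\frac{3 + 1}{-5}\right)^{4} = \left(4 \left(- \frac{1}{5}\right)\right)^{4} = \left(- \frac{4}{5}\right)^{4} = \frac{256}{625}$)
$\sqrt{c{\left(-43,K \right)} + E{\left(61,-18 \right)}} = \sqrt{\frac{256}{625} + \left(-18 + 61\right)} = \sqrt{\frac{256}{625} + 43} = \sqrt{\frac{27131}{625}} = \frac{\sqrt{27131}}{25}$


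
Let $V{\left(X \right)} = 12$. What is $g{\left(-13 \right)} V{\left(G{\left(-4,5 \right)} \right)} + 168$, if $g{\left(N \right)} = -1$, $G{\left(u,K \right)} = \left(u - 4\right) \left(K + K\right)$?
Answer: $156$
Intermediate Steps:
$G{\left(u,K \right)} = 2 K \left(-4 + u\right)$ ($G{\left(u,K \right)} = \left(-4 + u\right) 2 K = 2 K \left(-4 + u\right)$)
$g{\left(-13 \right)} V{\left(G{\left(-4,5 \right)} \right)} + 168 = \left(-1\right) 12 + 168 = -12 + 168 = 156$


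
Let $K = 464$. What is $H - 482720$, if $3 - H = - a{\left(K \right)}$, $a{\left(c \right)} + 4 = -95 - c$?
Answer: $-483280$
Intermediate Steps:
$a{\left(c \right)} = -99 - c$ ($a{\left(c \right)} = -4 - \left(95 + c\right) = -99 - c$)
$H = -560$ ($H = 3 - - (-99 - 464) = 3 - \left(-1\right) \left(-563\right) = 3 - 563 = -560$)
$H - 482720 = -560 - 482720 = -483280$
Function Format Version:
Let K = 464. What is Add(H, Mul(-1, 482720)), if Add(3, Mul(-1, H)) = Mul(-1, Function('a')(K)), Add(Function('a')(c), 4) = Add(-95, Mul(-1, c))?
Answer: -483280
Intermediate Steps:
Function('a')(c) = Add(-99, Mul(-1, c)) (Function('a')(c) = Add(-4, Add(-95, Mul(-1, c))) = Add(-99, Mul(-1, c)))
H = -560 (H = Add(3, Mul(-1, Mul(-1, Add(-99, Mul(-1, 464))))) = Add(3, Mul(-1, Mul(-1, Add(-99, -464)))) = Add(3, Mul(-1, Mul(-1, -563))) = Add(3, Mul(-1, 563)) = Add(3, -563) = -560)
Add(H, Mul(-1, 482720)) = Add(-560, Mul(-1, 482720)) = Add(-560, -482720) = -483280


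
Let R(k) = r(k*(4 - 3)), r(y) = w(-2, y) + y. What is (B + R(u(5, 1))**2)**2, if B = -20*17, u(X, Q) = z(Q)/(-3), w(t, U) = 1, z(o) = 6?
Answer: 114921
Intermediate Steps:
u(X, Q) = -2 (u(X, Q) = 6/(-3) = 6*(-1/3) = -2)
r(y) = 1 + y
R(k) = 1 + k (R(k) = 1 + k*(4 - 3) = 1 + k*1 = 1 + k)
B = -340
(B + R(u(5, 1))**2)**2 = (-340 + (1 - 2)**2)**2 = (-340 + (-1)**2)**2 = (-340 + 1)**2 = (-339)**2 = 114921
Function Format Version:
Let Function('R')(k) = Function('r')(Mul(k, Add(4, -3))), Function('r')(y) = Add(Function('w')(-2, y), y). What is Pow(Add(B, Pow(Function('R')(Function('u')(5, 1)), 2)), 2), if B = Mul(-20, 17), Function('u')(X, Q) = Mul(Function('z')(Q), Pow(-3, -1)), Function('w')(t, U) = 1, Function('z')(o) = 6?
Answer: 114921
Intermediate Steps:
Function('u')(X, Q) = -2 (Function('u')(X, Q) = Mul(6, Pow(-3, -1)) = Mul(6, Rational(-1, 3)) = -2)
Function('r')(y) = Add(1, y)
Function('R')(k) = Add(1, k) (Function('R')(k) = Add(1, Mul(k, Add(4, -3))) = Add(1, Mul(k, 1)) = Add(1, k))
B = -340
Pow(Add(B, Pow(Function('R')(Function('u')(5, 1)), 2)), 2) = Pow(Add(-340, Pow(Add(1, -2), 2)), 2) = Pow(Add(-340, Pow(-1, 2)), 2) = Pow(Add(-340, 1), 2) = Pow(-339, 2) = 114921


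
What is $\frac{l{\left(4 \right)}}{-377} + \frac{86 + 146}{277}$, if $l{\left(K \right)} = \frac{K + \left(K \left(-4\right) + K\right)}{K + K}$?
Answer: $\frac{87741}{104429} \approx 0.8402$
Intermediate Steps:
$l{\left(K \right)} = -1$ ($l{\left(K \right)} = \frac{K + \left(- 4 K + K\right)}{2 K} = \left(K - 3 K\right) \frac{1}{2 K} = - 2 K \frac{1}{2 K} = -1$)
$\frac{l{\left(4 \right)}}{-377} + \frac{86 + 146}{277} = - \frac{1}{-377} + \frac{86 + 146}{277} = \left(-1\right) \left(- \frac{1}{377}\right) + 232 \cdot \frac{1}{277} = \frac{1}{377} + \frac{232}{277} = \frac{87741}{104429}$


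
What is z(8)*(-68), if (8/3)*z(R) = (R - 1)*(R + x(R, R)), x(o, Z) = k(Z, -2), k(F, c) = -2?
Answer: -1071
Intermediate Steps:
x(o, Z) = -2
z(R) = 3*(-1 + R)*(-2 + R)/8 (z(R) = 3*((R - 1)*(R - 2))/8 = 3*((-1 + R)*(-2 + R))/8 = 3*(-1 + R)*(-2 + R)/8)
z(8)*(-68) = (¾ - 9/8*8 + (3/8)*8²)*(-68) = (¾ - 9 + (3/8)*64)*(-68) = (¾ - 9 + 24)*(-68) = (63/4)*(-68) = -1071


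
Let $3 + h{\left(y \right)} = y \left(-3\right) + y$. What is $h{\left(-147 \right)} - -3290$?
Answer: $3581$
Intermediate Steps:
$h{\left(y \right)} = -3 - 2 y$ ($h{\left(y \right)} = -3 + \left(y \left(-3\right) + y\right) = -3 + \left(- 3 y + y\right) = -3 - 2 y$)
$h{\left(-147 \right)} - -3290 = \left(-3 - -294\right) - -3290 = \left(-3 + 294\right) + 3290 = 291 + 3290 = 3581$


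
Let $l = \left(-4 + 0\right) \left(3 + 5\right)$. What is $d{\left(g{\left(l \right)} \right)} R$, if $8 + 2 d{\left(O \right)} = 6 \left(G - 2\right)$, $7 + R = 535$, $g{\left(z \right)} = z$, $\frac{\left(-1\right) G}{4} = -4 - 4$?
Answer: $45408$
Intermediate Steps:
$G = 32$ ($G = - 4 \left(-4 - 4\right) = \left(-4\right) \left(-8\right) = 32$)
$l = -32$ ($l = \left(-4\right) 8 = -32$)
$R = 528$ ($R = -7 + 535 = 528$)
$d{\left(O \right)} = 86$ ($d{\left(O \right)} = -4 + \frac{6 \left(32 - 2\right)}{2} = -4 + \frac{6 \cdot 30}{2} = -4 + \frac{1}{2} \cdot 180 = -4 + 90 = 86$)
$d{\left(g{\left(l \right)} \right)} R = 86 \cdot 528 = 45408$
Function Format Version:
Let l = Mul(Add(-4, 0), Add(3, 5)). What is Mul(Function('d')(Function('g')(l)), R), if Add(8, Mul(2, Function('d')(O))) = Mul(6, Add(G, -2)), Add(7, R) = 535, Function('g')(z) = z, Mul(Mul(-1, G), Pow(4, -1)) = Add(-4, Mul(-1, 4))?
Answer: 45408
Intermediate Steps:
G = 32 (G = Mul(-4, Add(-4, Mul(-1, 4))) = Mul(-4, Add(-4, -4)) = Mul(-4, -8) = 32)
l = -32 (l = Mul(-4, 8) = -32)
R = 528 (R = Add(-7, 535) = 528)
Function('d')(O) = 86 (Function('d')(O) = Add(-4, Mul(Rational(1, 2), Mul(6, Add(32, -2)))) = Add(-4, Mul(Rational(1, 2), Mul(6, 30))) = Add(-4, Mul(Rational(1, 2), 180)) = Add(-4, 90) = 86)
Mul(Function('d')(Function('g')(l)), R) = Mul(86, 528) = 45408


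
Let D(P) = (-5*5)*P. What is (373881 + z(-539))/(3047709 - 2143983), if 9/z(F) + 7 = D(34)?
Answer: 53402668/129082197 ≈ 0.41371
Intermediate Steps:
D(P) = -25*P
z(F) = -9/857 (z(F) = 9/(-7 - 25*34) = 9/(-7 - 850) = 9/(-857) = 9*(-1/857) = -9/857)
(373881 + z(-539))/(3047709 - 2143983) = (373881 - 9/857)/(3047709 - 2143983) = (320416008/857)/903726 = (320416008/857)*(1/903726) = 53402668/129082197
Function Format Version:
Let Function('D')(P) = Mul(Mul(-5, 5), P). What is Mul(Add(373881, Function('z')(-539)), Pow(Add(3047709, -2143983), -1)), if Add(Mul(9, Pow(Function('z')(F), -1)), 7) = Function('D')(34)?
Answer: Rational(53402668, 129082197) ≈ 0.41371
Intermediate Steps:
Function('D')(P) = Mul(-25, P)
Function('z')(F) = Rational(-9, 857) (Function('z')(F) = Mul(9, Pow(Add(-7, Mul(-25, 34)), -1)) = Mul(9, Pow(Add(-7, -850), -1)) = Mul(9, Pow(-857, -1)) = Mul(9, Rational(-1, 857)) = Rational(-9, 857))
Mul(Add(373881, Function('z')(-539)), Pow(Add(3047709, -2143983), -1)) = Mul(Add(373881, Rational(-9, 857)), Pow(Add(3047709, -2143983), -1)) = Mul(Rational(320416008, 857), Pow(903726, -1)) = Mul(Rational(320416008, 857), Rational(1, 903726)) = Rational(53402668, 129082197)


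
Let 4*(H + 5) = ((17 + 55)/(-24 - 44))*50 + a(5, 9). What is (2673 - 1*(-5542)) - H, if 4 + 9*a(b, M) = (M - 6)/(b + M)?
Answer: 70543261/8568 ≈ 8233.3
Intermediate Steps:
a(b, M) = -4/9 + (-6 + M)/(9*(M + b)) (a(b, M) = -4/9 + ((M - 6)/(b + M))/9 = -4/9 + ((-6 + M)/(M + b))/9 = -4/9 + (-6 + M)/(9*(M + b)))
H = -157141/8568 (H = -5 + (((17 + 55)/(-24 - 44))*50 + (-6 - 4*5 - 3*9)/(9*(9 + 5)))/4 = -5 + ((72/(-68))*50 + (⅑)*(-6 - 20 - 27)/14)/4 = -5 + ((72*(-1/68))*50 + (⅑)*(1/14)*(-53))/4 = -5 + (-18/17*50 - 53/126)/4 = -5 + (-900/17 - 53/126)/4 = -5 + (¼)*(-114301/2142) = -5 - 114301/8568 = -157141/8568 ≈ -18.340)
(2673 - 1*(-5542)) - H = (2673 - 1*(-5542)) - 1*(-157141/8568) = (2673 + 5542) + 157141/8568 = 8215 + 157141/8568 = 70543261/8568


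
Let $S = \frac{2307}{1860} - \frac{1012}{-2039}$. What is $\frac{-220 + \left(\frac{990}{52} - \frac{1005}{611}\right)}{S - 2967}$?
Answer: $\frac{12038154050}{176185451563} \approx 0.068327$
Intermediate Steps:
$S = \frac{2195431}{1264180}$ ($S = 2307 \cdot \frac{1}{1860} - - \frac{1012}{2039} = \frac{769}{620} + \frac{1012}{2039} = \frac{2195431}{1264180} \approx 1.7366$)
$\frac{-220 + \left(\frac{990}{52} - \frac{1005}{611}\right)}{S - 2967} = \frac{-220 + \left(\frac{990}{52} - \frac{1005}{611}\right)}{\frac{2195431}{1264180} - 2967} = \frac{-220 + \left(990 \cdot \frac{1}{52} - \frac{1005}{611}\right)}{- \frac{3748626629}{1264180}} = \left(-220 + \left(\frac{495}{26} - \frac{1005}{611}\right)\right) \left(- \frac{1264180}{3748626629}\right) = \left(-220 + \frac{1635}{94}\right) \left(- \frac{1264180}{3748626629}\right) = \left(- \frac{19045}{94}\right) \left(- \frac{1264180}{3748626629}\right) = \frac{12038154050}{176185451563}$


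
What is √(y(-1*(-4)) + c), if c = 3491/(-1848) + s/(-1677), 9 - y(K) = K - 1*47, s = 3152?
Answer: √12867591991254/516516 ≈ 6.9449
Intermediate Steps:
y(K) = 56 - K (y(K) = 9 - (K - 1*47) = 9 - (K - 47) = 9 - (-47 + K) = 9 + (47 - K) = 56 - K)
c = -3893101/1033032 (c = 3491/(-1848) + 3152/(-1677) = 3491*(-1/1848) + 3152*(-1/1677) = -3491/1848 - 3152/1677 = -3893101/1033032 ≈ -3.7686)
√(y(-1*(-4)) + c) = √((56 - (-1)*(-4)) - 3893101/1033032) = √((56 - 1*4) - 3893101/1033032) = √((56 - 4) - 3893101/1033032) = √(52 - 3893101/1033032) = √(49824563/1033032) = √12867591991254/516516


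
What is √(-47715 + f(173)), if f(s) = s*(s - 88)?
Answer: I*√33010 ≈ 181.69*I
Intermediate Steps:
f(s) = s*(-88 + s)
√(-47715 + f(173)) = √(-47715 + 173*(-88 + 173)) = √(-47715 + 173*85) = √(-47715 + 14705) = √(-33010) = I*√33010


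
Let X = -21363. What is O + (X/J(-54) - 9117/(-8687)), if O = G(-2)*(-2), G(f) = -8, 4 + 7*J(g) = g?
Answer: 1307652989/503846 ≈ 2595.3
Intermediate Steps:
J(g) = -4/7 + g/7
O = 16 (O = -8*(-2) = 16)
O + (X/J(-54) - 9117/(-8687)) = 16 + (-21363/(-4/7 + (1/7)*(-54)) - 9117/(-8687)) = 16 + (-21363/(-4/7 - 54/7) - 9117*(-1/8687)) = 16 + (-21363/(-58/7) + 9117/8687) = 16 + (-21363*(-7/58) + 9117/8687) = 16 + (149541/58 + 9117/8687) = 16 + 1299591453/503846 = 1307652989/503846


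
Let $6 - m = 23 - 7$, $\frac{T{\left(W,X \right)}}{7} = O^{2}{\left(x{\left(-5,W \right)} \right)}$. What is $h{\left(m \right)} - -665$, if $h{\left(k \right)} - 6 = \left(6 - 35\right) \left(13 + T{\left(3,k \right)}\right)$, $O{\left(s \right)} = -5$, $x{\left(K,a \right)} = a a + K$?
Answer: $-4781$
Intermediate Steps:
$x{\left(K,a \right)} = K + a^{2}$ ($x{\left(K,a \right)} = a^{2} + K = K + a^{2}$)
$T{\left(W,X \right)} = 175$ ($T{\left(W,X \right)} = 7 \left(-5\right)^{2} = 7 \cdot 25 = 175$)
$m = -10$ ($m = 6 - \left(23 - 7\right) = 6 - 16 = -10$)
$h{\left(k \right)} = -5446$ ($h{\left(k \right)} = 6 + \left(6 - 35\right) \left(13 + 175\right) = 6 - 5452 = -5446$)
$h{\left(m \right)} - -665 = -5446 - -665 = -5446 + 665 = -4781$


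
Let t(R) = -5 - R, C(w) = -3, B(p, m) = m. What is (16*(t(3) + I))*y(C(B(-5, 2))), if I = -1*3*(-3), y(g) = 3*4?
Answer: 192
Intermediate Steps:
y(g) = 12
I = 9 (I = -3*(-3) = 9)
(16*(t(3) + I))*y(C(B(-5, 2))) = (16*((-5 - 1*3) + 9))*12 = (16*((-5 - 3) + 9))*12 = (16*(-8 + 9))*12 = (16*1)*12 = 16*12 = 192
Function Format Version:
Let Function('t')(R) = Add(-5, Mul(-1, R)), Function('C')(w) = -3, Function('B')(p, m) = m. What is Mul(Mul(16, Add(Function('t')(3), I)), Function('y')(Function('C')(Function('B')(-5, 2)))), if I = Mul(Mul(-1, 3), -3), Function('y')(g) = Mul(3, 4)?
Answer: 192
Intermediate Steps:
Function('y')(g) = 12
I = 9 (I = Mul(-3, -3) = 9)
Mul(Mul(16, Add(Function('t')(3), I)), Function('y')(Function('C')(Function('B')(-5, 2)))) = Mul(Mul(16, Add(Add(-5, Mul(-1, 3)), 9)), 12) = Mul(Mul(16, Add(Add(-5, -3), 9)), 12) = Mul(Mul(16, Add(-8, 9)), 12) = Mul(Mul(16, 1), 12) = Mul(16, 12) = 192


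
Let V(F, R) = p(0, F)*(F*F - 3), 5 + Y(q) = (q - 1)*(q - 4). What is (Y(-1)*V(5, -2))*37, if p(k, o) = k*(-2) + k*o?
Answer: 0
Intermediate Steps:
Y(q) = -5 + (-1 + q)*(-4 + q) (Y(q) = -5 + (q - 1)*(q - 4) = -5 + (-1 + q)*(-4 + q))
p(k, o) = -2*k + k*o
V(F, R) = 0 (V(F, R) = (0*(-2 + F))*(F*F - 3) = 0*(F² - 3) = 0*(-3 + F²) = 0)
(Y(-1)*V(5, -2))*37 = ((-1 + (-1)² - 5*(-1))*0)*37 = ((-1 + 1 + 5)*0)*37 = (5*0)*37 = 0*37 = 0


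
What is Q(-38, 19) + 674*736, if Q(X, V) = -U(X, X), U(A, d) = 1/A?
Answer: 18850433/38 ≈ 4.9606e+5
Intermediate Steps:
Q(X, V) = -1/X
Q(-38, 19) + 674*736 = -1/(-38) + 674*736 = -1*(-1/38) + 496064 = 1/38 + 496064 = 18850433/38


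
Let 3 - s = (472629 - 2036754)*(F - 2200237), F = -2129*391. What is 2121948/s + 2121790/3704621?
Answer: 3354889931594775974/5857603910204434879 ≈ 0.57274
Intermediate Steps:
F = -832439
s = -4743484348497 (s = 3 - (472629 - 2036754)*(-832439 - 2200237) = 3 - (-1564125)*(-3032676) = 3 - 1*4743484348500 = 3 - 4743484348500 = -4743484348497)
2121948/s + 2121790/3704621 = 2121948/(-4743484348497) + 2121790/3704621 = 2121948*(-1/4743484348497) + 2121790*(1/3704621) = -707316/1581161449499 + 2121790/3704621 = 3354889931594775974/5857603910204434879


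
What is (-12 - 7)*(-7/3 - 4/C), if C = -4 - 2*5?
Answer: 817/21 ≈ 38.905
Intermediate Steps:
C = -14 (C = -4 - 10 = -14)
(-12 - 7)*(-7/3 - 4/C) = (-12 - 7)*(-7/3 - 4/(-14)) = -19*(-7*⅓ - 4*(-1/14)) = -19*(-7/3 + 2/7) = -19*(-43/21) = 817/21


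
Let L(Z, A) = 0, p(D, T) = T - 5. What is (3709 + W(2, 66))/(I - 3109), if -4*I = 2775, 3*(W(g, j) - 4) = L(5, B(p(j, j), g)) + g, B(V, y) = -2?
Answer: -44564/45633 ≈ -0.97657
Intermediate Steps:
p(D, T) = -5 + T
W(g, j) = 4 + g/3 (W(g, j) = 4 + (0 + g)/3 = 4 + g/3)
I = -2775/4 (I = -1/4*2775 = -2775/4 ≈ -693.75)
(3709 + W(2, 66))/(I - 3109) = (3709 + (4 + (1/3)*2))/(-2775/4 - 3109) = (3709 + (4 + 2/3))/(-15211/4) = (3709 + 14/3)*(-4/15211) = (11141/3)*(-4/15211) = -44564/45633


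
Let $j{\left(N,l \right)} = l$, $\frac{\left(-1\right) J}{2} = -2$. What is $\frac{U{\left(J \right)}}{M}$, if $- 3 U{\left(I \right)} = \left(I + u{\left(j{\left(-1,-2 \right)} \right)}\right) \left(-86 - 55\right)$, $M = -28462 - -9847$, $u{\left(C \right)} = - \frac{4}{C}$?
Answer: $- \frac{94}{6205} \approx -0.015149$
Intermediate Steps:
$J = 4$ ($J = \left(-2\right) \left(-2\right) = 4$)
$M = -18615$ ($M = -28462 + 9847 = -18615$)
$U{\left(I \right)} = 94 + 47 I$ ($U{\left(I \right)} = - \frac{\left(I - \frac{4}{-2}\right) \left(-86 - 55\right)}{3} = - \frac{\left(I - -2\right) \left(-141\right)}{3} = - \frac{\left(I + 2\right) \left(-141\right)}{3} = - \frac{\left(2 + I\right) \left(-141\right)}{3} = - \frac{-282 - 141 I}{3} = 94 + 47 I$)
$\frac{U{\left(J \right)}}{M} = \frac{94 + 47 \cdot 4}{-18615} = \left(94 + 188\right) \left(- \frac{1}{18615}\right) = 282 \left(- \frac{1}{18615}\right) = - \frac{94}{6205}$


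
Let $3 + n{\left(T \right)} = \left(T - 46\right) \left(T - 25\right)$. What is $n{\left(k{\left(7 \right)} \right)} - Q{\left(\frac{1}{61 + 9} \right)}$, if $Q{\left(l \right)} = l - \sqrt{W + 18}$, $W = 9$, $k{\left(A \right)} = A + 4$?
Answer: $\frac{34089}{70} + 3 \sqrt{3} \approx 492.18$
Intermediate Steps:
$k{\left(A \right)} = 4 + A$
$n{\left(T \right)} = -3 + \left(-46 + T\right) \left(-25 + T\right)$ ($n{\left(T \right)} = -3 + \left(T - 46\right) \left(T - 25\right) = -3 + \left(-46 + T\right) \left(-25 + T\right)$)
$Q{\left(l \right)} = l - 3 \sqrt{3}$ ($Q{\left(l \right)} = l - \sqrt{9 + 18} = l - \sqrt{27} = l - 3 \sqrt{3}$)
$n{\left(k{\left(7 \right)} \right)} - Q{\left(\frac{1}{61 + 9} \right)} = \left(1147 + \left(4 + 7\right)^{2} - 71 \left(4 + 7\right)\right) - \left(\frac{1}{61 + 9} - 3 \sqrt{3}\right) = \left(1147 + 11^{2} - 781\right) - \left(\frac{1}{70} - 3 \sqrt{3}\right) = \left(1147 + 121 - 781\right) - \left(\frac{1}{70} - 3 \sqrt{3}\right) = 487 - \left(\frac{1}{70} - 3 \sqrt{3}\right) = \frac{34089}{70} + 3 \sqrt{3}$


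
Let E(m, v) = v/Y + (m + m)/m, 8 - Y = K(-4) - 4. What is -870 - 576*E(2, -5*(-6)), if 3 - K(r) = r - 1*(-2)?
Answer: -31434/7 ≈ -4490.6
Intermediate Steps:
K(r) = 1 - r (K(r) = 3 - (r - 1*(-2)) = 3 - (r + 2) = 3 - (2 + r) = 3 + (-2 - r) = 1 - r)
Y = 7 (Y = 8 - ((1 - 1*(-4)) - 4) = 8 - ((1 + 4) - 4) = 8 - (5 - 4) = 8 - 1*1 = 8 - 1 = 7)
E(m, v) = 2 + v/7 (E(m, v) = v/7 + (m + m)/m = v*(⅐) + (2*m)/m = v/7 + 2 = 2 + v/7)
-870 - 576*E(2, -5*(-6)) = -870 - 576*(2 + (-5*(-6))/7) = -870 - 576*(2 + (⅐)*30) = -870 - 576*(2 + 30/7) = -870 - 576*44/7 = -870 - 25344/7 = -31434/7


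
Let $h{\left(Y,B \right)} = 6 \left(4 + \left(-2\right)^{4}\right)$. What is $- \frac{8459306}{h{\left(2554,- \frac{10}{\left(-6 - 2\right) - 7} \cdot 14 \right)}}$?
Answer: $- \frac{4229653}{60} \approx -70494.0$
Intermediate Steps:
$h{\left(Y,B \right)} = 120$ ($h{\left(Y,B \right)} = 6 \left(4 + 16\right) = 6 \cdot 20 = 120$)
$- \frac{8459306}{h{\left(2554,- \frac{10}{\left(-6 - 2\right) - 7} \cdot 14 \right)}} = - \frac{8459306}{120} = \left(-8459306\right) \frac{1}{120} = - \frac{4229653}{60}$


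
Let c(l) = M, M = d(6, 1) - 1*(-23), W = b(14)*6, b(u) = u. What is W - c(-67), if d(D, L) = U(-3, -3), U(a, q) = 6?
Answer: 55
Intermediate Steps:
d(D, L) = 6
W = 84 (W = 14*6 = 84)
M = 29 (M = 6 - 1*(-23) = 6 + 23 = 29)
c(l) = 29
W - c(-67) = 84 - 1*29 = 84 - 29 = 55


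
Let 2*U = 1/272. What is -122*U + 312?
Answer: 84803/272 ≈ 311.78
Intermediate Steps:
U = 1/544 (U = (½)/272 = (½)*(1/272) = 1/544 ≈ 0.0018382)
-122*U + 312 = -122*1/544 + 312 = -61/272 + 312 = 84803/272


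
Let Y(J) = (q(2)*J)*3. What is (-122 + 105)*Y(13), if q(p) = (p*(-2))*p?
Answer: 5304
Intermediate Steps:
q(p) = -2*p² (q(p) = (-2*p)*p = -2*p²)
Y(J) = -24*J (Y(J) = ((-2*2²)*J)*3 = ((-2*4)*J)*3 = -8*J*3 = -24*J)
(-122 + 105)*Y(13) = (-122 + 105)*(-24*13) = -17*(-312) = 5304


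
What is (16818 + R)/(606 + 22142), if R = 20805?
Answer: 37623/22748 ≈ 1.6539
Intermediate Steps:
(16818 + R)/(606 + 22142) = (16818 + 20805)/(606 + 22142) = 37623/22748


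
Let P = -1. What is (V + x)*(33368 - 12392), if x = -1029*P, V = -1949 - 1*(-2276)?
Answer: 28443456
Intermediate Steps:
V = 327 (V = -1949 + 2276 = 327)
x = 1029 (x = -1029*(-1) = 1029)
(V + x)*(33368 - 12392) = (327 + 1029)*(33368 - 12392) = 1356*20976 = 28443456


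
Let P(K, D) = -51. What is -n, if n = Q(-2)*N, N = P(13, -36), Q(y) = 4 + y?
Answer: 102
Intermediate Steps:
N = -51
n = -102 (n = (4 - 2)*(-51) = 2*(-51) = -102)
-n = -1*(-102) = 102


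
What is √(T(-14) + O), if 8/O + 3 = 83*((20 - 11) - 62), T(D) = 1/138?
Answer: √500863962/303738 ≈ 0.073682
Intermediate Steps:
T(D) = 1/138
O = -4/2201 (O = 8/(-3 + 83*((20 - 11) - 62)) = 8/(-3 + 83*(9 - 62)) = 8/(-3 + 83*(-53)) = 8/(-3 - 4399) = 8/(-4402) = 8*(-1/4402) = -4/2201 ≈ -0.0018174)
√(T(-14) + O) = √(1/138 - 4/2201) = √(1649/303738) = √500863962/303738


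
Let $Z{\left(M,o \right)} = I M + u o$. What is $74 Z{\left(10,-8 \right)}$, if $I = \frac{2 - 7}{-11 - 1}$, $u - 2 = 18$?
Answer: $- \frac{34595}{3} \approx -11532.0$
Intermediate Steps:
$u = 20$ ($u = 2 + 18 = 20$)
$I = \frac{5}{12}$ ($I = - \frac{5}{-12} = \left(-5\right) \left(- \frac{1}{12}\right) = \frac{5}{12} \approx 0.41667$)
$Z{\left(M,o \right)} = 20 o + \frac{5 M}{12}$ ($Z{\left(M,o \right)} = \frac{5 M}{12} + 20 o = 20 o + \frac{5 M}{12}$)
$74 Z{\left(10,-8 \right)} = 74 \left(20 \left(-8\right) + \frac{5}{12} \cdot 10\right) = 74 \left(-160 + \frac{25}{6}\right) = 74 \left(- \frac{935}{6}\right) = - \frac{34595}{3}$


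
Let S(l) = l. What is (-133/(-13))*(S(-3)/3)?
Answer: -133/13 ≈ -10.231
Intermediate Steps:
(-133/(-13))*(S(-3)/3) = (-133/(-13))*(-3/3) = (-133*(-1)/13)*(-3*⅓) = -19*(-7/13)*(-1) = (133/13)*(-1) = -133/13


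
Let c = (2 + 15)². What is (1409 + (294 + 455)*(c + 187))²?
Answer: 128116032489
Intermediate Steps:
c = 289 (c = 17² = 289)
(1409 + (294 + 455)*(c + 187))² = (1409 + (294 + 455)*(289 + 187))² = (1409 + 749*476)² = (1409 + 356524)² = 357933² = 128116032489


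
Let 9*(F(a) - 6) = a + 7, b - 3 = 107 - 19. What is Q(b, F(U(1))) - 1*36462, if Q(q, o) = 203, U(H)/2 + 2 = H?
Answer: -36259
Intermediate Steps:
U(H) = -4 + 2*H
b = 91 (b = 3 + (107 - 19) = 3 + 88 = 91)
F(a) = 61/9 + a/9 (F(a) = 6 + (a + 7)/9 = 6 + (7 + a)/9 = 6 + (7/9 + a/9) = 61/9 + a/9)
Q(b, F(U(1))) - 1*36462 = 203 - 1*36462 = 203 - 36462 = -36259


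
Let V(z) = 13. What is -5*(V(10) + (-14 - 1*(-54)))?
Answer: -265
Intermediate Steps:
-5*(V(10) + (-14 - 1*(-54))) = -5*(13 + (-14 - 1*(-54))) = -5*(13 + (-14 + 54)) = -5*(13 + 40) = -5*53 = -265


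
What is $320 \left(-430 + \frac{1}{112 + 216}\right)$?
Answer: $- \frac{5641560}{41} \approx -1.376 \cdot 10^{5}$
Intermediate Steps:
$320 \left(-430 + \frac{1}{112 + 216}\right) = 320 \left(-430 + \frac{1}{328}\right) = 320 \left(- \frac{141039}{328}\right) = - \frac{5641560}{41}$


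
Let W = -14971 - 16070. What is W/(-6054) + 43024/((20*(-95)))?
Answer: -16790783/958550 ≈ -17.517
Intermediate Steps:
W = -31041
W/(-6054) + 43024/((20*(-95))) = -31041/(-6054) + 43024/((20*(-95))) = -31041*(-1/6054) + 43024/(-1900) = 10347/2018 + 43024*(-1/1900) = 10347/2018 - 10756/475 = -16790783/958550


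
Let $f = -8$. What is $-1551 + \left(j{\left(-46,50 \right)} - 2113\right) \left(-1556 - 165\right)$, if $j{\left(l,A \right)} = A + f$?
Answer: $3562640$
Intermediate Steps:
$j{\left(l,A \right)} = -8 + A$ ($j{\left(l,A \right)} = A - 8 = -8 + A$)
$-1551 + \left(j{\left(-46,50 \right)} - 2113\right) \left(-1556 - 165\right) = -1551 + \left(\left(-8 + 50\right) - 2113\right) \left(-1556 - 165\right) = -1551 + \left(42 - 2113\right) \left(-1721\right) = -1551 - -3564191 = -1551 + 3564191 = 3562640$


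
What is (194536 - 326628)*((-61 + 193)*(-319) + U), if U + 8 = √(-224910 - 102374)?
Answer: 5563186672 - 264184*I*√81821 ≈ 5.5632e+9 - 7.5568e+7*I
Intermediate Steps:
U = -8 + 2*I*√81821 (U = -8 + √(-224910 - 102374) = -8 + √(-327284) = -8 + 2*I*√81821 ≈ -8.0 + 572.09*I)
(194536 - 326628)*((-61 + 193)*(-319) + U) = (194536 - 326628)*((-61 + 193)*(-319) + (-8 + 2*I*√81821)) = -132092*(132*(-319) + (-8 + 2*I*√81821)) = -132092*(-42108 + (-8 + 2*I*√81821)) = -132092*(-42116 + 2*I*√81821) = 5563186672 - 264184*I*√81821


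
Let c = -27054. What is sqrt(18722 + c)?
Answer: 2*I*sqrt(2083) ≈ 91.28*I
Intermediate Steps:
sqrt(18722 + c) = sqrt(18722 - 27054) = sqrt(-8332) = 2*I*sqrt(2083)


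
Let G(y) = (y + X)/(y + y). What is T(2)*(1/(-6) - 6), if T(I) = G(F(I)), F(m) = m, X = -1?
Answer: -37/24 ≈ -1.5417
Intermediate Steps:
G(y) = (-1 + y)/(2*y) (G(y) = (y - 1)/(y + y) = (-1 + y)/((2*y)) = (-1 + y)*(1/(2*y)) = (-1 + y)/(2*y))
T(I) = (-1 + I)/(2*I)
T(2)*(1/(-6) - 6) = ((½)*(-1 + 2)/2)*(1/(-6) - 6) = ((½)*(½)*1)*(-⅙ - 6) = (¼)*(-37/6) = -37/24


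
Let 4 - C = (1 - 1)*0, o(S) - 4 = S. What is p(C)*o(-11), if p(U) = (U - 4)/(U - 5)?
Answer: 0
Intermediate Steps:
o(S) = 4 + S
C = 4 (C = 4 - (1 - 1)*0 = 4 - 0*0 = 4 - 1*0 = 4 + 0 = 4)
p(U) = (-4 + U)/(-5 + U)
p(C)*o(-11) = ((-4 + 4)/(-5 + 4))*(4 - 11) = (0/(-1))*(-7) = -1*0*(-7) = 0*(-7) = 0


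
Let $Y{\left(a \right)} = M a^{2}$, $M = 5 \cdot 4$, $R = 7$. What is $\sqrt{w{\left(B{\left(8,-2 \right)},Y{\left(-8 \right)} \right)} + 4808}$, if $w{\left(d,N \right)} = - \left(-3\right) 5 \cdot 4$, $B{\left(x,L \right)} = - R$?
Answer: $2 \sqrt{1217} \approx 69.771$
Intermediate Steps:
$M = 20$
$B{\left(x,L \right)} = -7$ ($B{\left(x,L \right)} = \left(-1\right) 7 = -7$)
$Y{\left(a \right)} = 20 a^{2}$
$w{\left(d,N \right)} = 60$ ($w{\left(d,N \right)} = - \left(-15\right) 4 = \left(-1\right) \left(-60\right) = 60$)
$\sqrt{w{\left(B{\left(8,-2 \right)},Y{\left(-8 \right)} \right)} + 4808} = \sqrt{60 + 4808} = \sqrt{4868} = 2 \sqrt{1217}$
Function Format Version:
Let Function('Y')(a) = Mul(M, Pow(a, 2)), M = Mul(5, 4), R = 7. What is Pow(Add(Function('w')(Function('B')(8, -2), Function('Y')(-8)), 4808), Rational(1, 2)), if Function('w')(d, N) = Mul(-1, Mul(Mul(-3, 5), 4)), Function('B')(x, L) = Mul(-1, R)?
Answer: Mul(2, Pow(1217, Rational(1, 2))) ≈ 69.771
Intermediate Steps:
M = 20
Function('B')(x, L) = -7 (Function('B')(x, L) = Mul(-1, 7) = -7)
Function('Y')(a) = Mul(20, Pow(a, 2))
Function('w')(d, N) = 60 (Function('w')(d, N) = Mul(-1, Mul(-15, 4)) = Mul(-1, -60) = 60)
Pow(Add(Function('w')(Function('B')(8, -2), Function('Y')(-8)), 4808), Rational(1, 2)) = Pow(Add(60, 4808), Rational(1, 2)) = Pow(4868, Rational(1, 2)) = Mul(2, Pow(1217, Rational(1, 2)))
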